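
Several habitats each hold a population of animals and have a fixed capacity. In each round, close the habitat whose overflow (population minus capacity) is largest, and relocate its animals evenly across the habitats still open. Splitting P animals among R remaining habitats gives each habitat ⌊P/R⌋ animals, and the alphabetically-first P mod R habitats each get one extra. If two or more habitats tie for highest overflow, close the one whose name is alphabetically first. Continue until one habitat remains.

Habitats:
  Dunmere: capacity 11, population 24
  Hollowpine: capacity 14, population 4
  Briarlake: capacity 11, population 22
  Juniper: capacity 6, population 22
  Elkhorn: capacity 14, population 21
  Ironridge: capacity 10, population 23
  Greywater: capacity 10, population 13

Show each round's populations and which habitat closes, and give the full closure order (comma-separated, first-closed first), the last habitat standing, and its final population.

Closure order: Juniper, Dunmere, Briarlake, Ironridge, Elkhorn, Greywater
Last habitat: Hollowpine with 129 animals

Round 1: Briarlake=22 Dunmere=24 Elkhorn=21 Greywater=13 Hollowpine=4 Ironridge=23 Juniper=22 → close Juniper (overflow 16)
  22÷6 = 3 each, +1 to first 4
Round 2: Briarlake=26 Dunmere=28 Elkhorn=25 Greywater=17 Hollowpine=7 Ironridge=26 → close Dunmere (overflow 17)
  28÷5 = 5 each, +1 to first 3
Round 3: Briarlake=32 Elkhorn=31 Greywater=23 Hollowpine=12 Ironridge=31 → close Briarlake (overflow 21)
  32÷4 = 8 each, +1 to first 0
Round 4: Elkhorn=39 Greywater=31 Hollowpine=20 Ironridge=39 → close Ironridge (overflow 29)
  39÷3 = 13 each, +1 to first 0
Round 5: Elkhorn=52 Greywater=44 Hollowpine=33 → close Elkhorn (overflow 38)
  52÷2 = 26 each, +1 to first 0
Round 6: Greywater=70 Hollowpine=59 → close Greywater (overflow 60)
  70÷1 = 70 each, +1 to first 0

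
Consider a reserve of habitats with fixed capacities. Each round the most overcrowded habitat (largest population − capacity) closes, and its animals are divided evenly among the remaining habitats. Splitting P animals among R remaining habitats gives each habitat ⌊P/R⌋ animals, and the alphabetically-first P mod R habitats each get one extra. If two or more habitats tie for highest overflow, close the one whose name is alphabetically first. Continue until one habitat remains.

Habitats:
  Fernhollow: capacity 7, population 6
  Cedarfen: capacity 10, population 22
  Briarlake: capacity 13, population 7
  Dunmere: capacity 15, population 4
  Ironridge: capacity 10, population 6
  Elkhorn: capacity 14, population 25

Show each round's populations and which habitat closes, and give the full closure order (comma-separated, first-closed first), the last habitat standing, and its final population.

Round 1: Briarlake=7 Cedarfen=22 Dunmere=4 Elkhorn=25 Fernhollow=6 Ironridge=6 → close Cedarfen (overflow 12)
  22÷5 = 4 each, +1 to first 2
Round 2: Briarlake=12 Dunmere=9 Elkhorn=29 Fernhollow=10 Ironridge=10 → close Elkhorn (overflow 15)
  29÷4 = 7 each, +1 to first 1
Round 3: Briarlake=20 Dunmere=16 Fernhollow=17 Ironridge=17 → close Fernhollow (overflow 10)
  17÷3 = 5 each, +1 to first 2
Round 4: Briarlake=26 Dunmere=22 Ironridge=22 → close Briarlake (overflow 13)
  26÷2 = 13 each, +1 to first 0
Round 5: Dunmere=35 Ironridge=35 → close Ironridge (overflow 25)
  35÷1 = 35 each, +1 to first 0

Closure order: Cedarfen, Elkhorn, Fernhollow, Briarlake, Ironridge
Last habitat: Dunmere with 70 animals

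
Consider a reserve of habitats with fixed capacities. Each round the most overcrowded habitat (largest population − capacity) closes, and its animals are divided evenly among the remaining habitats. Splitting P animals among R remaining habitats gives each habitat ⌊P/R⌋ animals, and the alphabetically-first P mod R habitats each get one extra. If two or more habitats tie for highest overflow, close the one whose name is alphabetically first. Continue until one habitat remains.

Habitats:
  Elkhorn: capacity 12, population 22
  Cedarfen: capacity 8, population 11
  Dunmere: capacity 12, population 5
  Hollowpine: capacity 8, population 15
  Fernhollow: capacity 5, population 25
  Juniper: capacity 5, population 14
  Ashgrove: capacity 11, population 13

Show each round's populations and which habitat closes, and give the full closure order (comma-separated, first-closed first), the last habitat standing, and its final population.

Closure order: Fernhollow, Elkhorn, Juniper, Hollowpine, Ashgrove, Cedarfen
Last habitat: Dunmere with 105 animals

Round 1: Ashgrove=13 Cedarfen=11 Dunmere=5 Elkhorn=22 Fernhollow=25 Hollowpine=15 Juniper=14 → close Fernhollow (overflow 20)
  25÷6 = 4 each, +1 to first 1
Round 2: Ashgrove=18 Cedarfen=15 Dunmere=9 Elkhorn=26 Hollowpine=19 Juniper=18 → close Elkhorn (overflow 14)
  26÷5 = 5 each, +1 to first 1
Round 3: Ashgrove=24 Cedarfen=20 Dunmere=14 Hollowpine=24 Juniper=23 → close Juniper (overflow 18)
  23÷4 = 5 each, +1 to first 3
Round 4: Ashgrove=30 Cedarfen=26 Dunmere=20 Hollowpine=29 → close Hollowpine (overflow 21)
  29÷3 = 9 each, +1 to first 2
Round 5: Ashgrove=40 Cedarfen=36 Dunmere=29 → close Ashgrove (overflow 29)
  40÷2 = 20 each, +1 to first 0
Round 6: Cedarfen=56 Dunmere=49 → close Cedarfen (overflow 48)
  56÷1 = 56 each, +1 to first 0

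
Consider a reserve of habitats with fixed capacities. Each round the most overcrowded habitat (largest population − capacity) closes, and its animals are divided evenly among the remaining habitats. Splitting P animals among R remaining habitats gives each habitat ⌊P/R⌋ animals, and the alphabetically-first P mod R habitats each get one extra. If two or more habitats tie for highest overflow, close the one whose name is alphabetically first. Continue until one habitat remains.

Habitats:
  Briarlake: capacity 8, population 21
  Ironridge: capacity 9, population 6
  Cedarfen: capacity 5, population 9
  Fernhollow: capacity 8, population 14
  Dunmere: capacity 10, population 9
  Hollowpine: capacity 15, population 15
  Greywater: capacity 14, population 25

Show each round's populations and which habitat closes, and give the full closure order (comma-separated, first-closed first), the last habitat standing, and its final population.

Round 1: Briarlake=21 Cedarfen=9 Dunmere=9 Fernhollow=14 Greywater=25 Hollowpine=15 Ironridge=6 → close Briarlake (overflow 13)
  21÷6 = 3 each, +1 to first 3
Round 2: Cedarfen=13 Dunmere=13 Fernhollow=18 Greywater=28 Hollowpine=18 Ironridge=9 → close Greywater (overflow 14)
  28÷5 = 5 each, +1 to first 3
Round 3: Cedarfen=19 Dunmere=19 Fernhollow=24 Hollowpine=23 Ironridge=14 → close Fernhollow (overflow 16)
  24÷4 = 6 each, +1 to first 0
Round 4: Cedarfen=25 Dunmere=25 Hollowpine=29 Ironridge=20 → close Cedarfen (overflow 20)
  25÷3 = 8 each, +1 to first 1
Round 5: Dunmere=34 Hollowpine=37 Ironridge=28 → close Dunmere (overflow 24)
  34÷2 = 17 each, +1 to first 0
Round 6: Hollowpine=54 Ironridge=45 → close Hollowpine (overflow 39)
  54÷1 = 54 each, +1 to first 0

Closure order: Briarlake, Greywater, Fernhollow, Cedarfen, Dunmere, Hollowpine
Last habitat: Ironridge with 99 animals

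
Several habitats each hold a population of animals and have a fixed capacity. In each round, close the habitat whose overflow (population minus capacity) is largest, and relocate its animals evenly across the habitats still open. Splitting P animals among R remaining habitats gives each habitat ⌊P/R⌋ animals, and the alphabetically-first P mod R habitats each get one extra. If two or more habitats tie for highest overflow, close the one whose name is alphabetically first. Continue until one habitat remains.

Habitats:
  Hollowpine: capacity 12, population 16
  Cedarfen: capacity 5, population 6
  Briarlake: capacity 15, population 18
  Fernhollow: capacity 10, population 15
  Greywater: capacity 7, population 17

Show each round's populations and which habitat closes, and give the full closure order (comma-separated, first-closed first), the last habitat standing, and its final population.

Round 1: Briarlake=18 Cedarfen=6 Fernhollow=15 Greywater=17 Hollowpine=16 → close Greywater (overflow 10)
  17÷4 = 4 each, +1 to first 1
Round 2: Briarlake=23 Cedarfen=10 Fernhollow=19 Hollowpine=20 → close Fernhollow (overflow 9)
  19÷3 = 6 each, +1 to first 1
Round 3: Briarlake=30 Cedarfen=16 Hollowpine=26 → close Briarlake (overflow 15)
  30÷2 = 15 each, +1 to first 0
Round 4: Cedarfen=31 Hollowpine=41 → close Hollowpine (overflow 29)
  41÷1 = 41 each, +1 to first 0

Closure order: Greywater, Fernhollow, Briarlake, Hollowpine
Last habitat: Cedarfen with 72 animals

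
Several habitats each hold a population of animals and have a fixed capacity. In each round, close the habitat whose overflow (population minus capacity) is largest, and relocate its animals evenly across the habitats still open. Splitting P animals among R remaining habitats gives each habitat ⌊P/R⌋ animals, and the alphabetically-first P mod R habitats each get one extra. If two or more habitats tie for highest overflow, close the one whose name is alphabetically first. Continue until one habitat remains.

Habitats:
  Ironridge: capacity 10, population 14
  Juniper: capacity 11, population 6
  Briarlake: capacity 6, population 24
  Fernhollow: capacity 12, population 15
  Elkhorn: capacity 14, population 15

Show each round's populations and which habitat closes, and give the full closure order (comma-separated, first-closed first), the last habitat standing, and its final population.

Round 1: Briarlake=24 Elkhorn=15 Fernhollow=15 Ironridge=14 Juniper=6 → close Briarlake (overflow 18)
  24÷4 = 6 each, +1 to first 0
Round 2: Elkhorn=21 Fernhollow=21 Ironridge=20 Juniper=12 → close Ironridge (overflow 10)
  20÷3 = 6 each, +1 to first 2
Round 3: Elkhorn=28 Fernhollow=28 Juniper=18 → close Fernhollow (overflow 16)
  28÷2 = 14 each, +1 to first 0
Round 4: Elkhorn=42 Juniper=32 → close Elkhorn (overflow 28)
  42÷1 = 42 each, +1 to first 0

Closure order: Briarlake, Ironridge, Fernhollow, Elkhorn
Last habitat: Juniper with 74 animals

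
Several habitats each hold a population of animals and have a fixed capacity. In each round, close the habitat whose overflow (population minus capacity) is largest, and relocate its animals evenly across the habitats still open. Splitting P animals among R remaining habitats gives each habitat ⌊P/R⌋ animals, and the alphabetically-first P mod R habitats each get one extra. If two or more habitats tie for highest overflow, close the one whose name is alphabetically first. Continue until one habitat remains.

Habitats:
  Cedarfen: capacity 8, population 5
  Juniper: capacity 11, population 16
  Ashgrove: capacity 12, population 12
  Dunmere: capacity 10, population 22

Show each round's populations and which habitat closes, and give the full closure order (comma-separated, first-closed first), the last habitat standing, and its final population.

Closure order: Dunmere, Juniper, Ashgrove
Last habitat: Cedarfen with 55 animals

Round 1: Ashgrove=12 Cedarfen=5 Dunmere=22 Juniper=16 → close Dunmere (overflow 12)
  22÷3 = 7 each, +1 to first 1
Round 2: Ashgrove=20 Cedarfen=12 Juniper=23 → close Juniper (overflow 12)
  23÷2 = 11 each, +1 to first 1
Round 3: Ashgrove=32 Cedarfen=23 → close Ashgrove (overflow 20)
  32÷1 = 32 each, +1 to first 0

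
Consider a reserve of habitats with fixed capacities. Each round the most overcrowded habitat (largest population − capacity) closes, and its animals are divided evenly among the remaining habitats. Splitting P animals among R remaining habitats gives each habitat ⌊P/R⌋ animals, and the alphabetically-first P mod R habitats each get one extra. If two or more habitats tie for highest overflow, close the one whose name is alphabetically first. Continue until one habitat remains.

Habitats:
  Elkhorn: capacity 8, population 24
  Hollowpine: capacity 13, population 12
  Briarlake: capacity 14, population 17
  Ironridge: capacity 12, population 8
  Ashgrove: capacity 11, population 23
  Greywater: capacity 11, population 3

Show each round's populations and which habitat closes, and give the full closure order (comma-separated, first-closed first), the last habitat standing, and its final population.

Round 1: Ashgrove=23 Briarlake=17 Elkhorn=24 Greywater=3 Hollowpine=12 Ironridge=8 → close Elkhorn (overflow 16)
  24÷5 = 4 each, +1 to first 4
Round 2: Ashgrove=28 Briarlake=22 Greywater=8 Hollowpine=17 Ironridge=12 → close Ashgrove (overflow 17)
  28÷4 = 7 each, +1 to first 0
Round 3: Briarlake=29 Greywater=15 Hollowpine=24 Ironridge=19 → close Briarlake (overflow 15)
  29÷3 = 9 each, +1 to first 2
Round 4: Greywater=25 Hollowpine=34 Ironridge=28 → close Hollowpine (overflow 21)
  34÷2 = 17 each, +1 to first 0
Round 5: Greywater=42 Ironridge=45 → close Ironridge (overflow 33)
  45÷1 = 45 each, +1 to first 0

Closure order: Elkhorn, Ashgrove, Briarlake, Hollowpine, Ironridge
Last habitat: Greywater with 87 animals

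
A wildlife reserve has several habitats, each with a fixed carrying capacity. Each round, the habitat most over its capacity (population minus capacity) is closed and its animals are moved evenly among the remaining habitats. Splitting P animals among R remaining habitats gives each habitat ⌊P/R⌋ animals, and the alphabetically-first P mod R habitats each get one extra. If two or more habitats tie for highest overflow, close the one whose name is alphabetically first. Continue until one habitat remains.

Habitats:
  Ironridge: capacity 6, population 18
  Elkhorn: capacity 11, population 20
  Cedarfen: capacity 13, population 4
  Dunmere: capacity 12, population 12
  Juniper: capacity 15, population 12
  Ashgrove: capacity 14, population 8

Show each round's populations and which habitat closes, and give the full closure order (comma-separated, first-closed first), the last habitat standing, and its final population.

Closure order: Ironridge, Elkhorn, Dunmere, Ashgrove, Juniper
Last habitat: Cedarfen with 74 animals

Round 1: Ashgrove=8 Cedarfen=4 Dunmere=12 Elkhorn=20 Ironridge=18 Juniper=12 → close Ironridge (overflow 12)
  18÷5 = 3 each, +1 to first 3
Round 2: Ashgrove=12 Cedarfen=8 Dunmere=16 Elkhorn=23 Juniper=15 → close Elkhorn (overflow 12)
  23÷4 = 5 each, +1 to first 3
Round 3: Ashgrove=18 Cedarfen=14 Dunmere=22 Juniper=20 → close Dunmere (overflow 10)
  22÷3 = 7 each, +1 to first 1
Round 4: Ashgrove=26 Cedarfen=21 Juniper=27 → close Ashgrove (overflow 12)
  26÷2 = 13 each, +1 to first 0
Round 5: Cedarfen=34 Juniper=40 → close Juniper (overflow 25)
  40÷1 = 40 each, +1 to first 0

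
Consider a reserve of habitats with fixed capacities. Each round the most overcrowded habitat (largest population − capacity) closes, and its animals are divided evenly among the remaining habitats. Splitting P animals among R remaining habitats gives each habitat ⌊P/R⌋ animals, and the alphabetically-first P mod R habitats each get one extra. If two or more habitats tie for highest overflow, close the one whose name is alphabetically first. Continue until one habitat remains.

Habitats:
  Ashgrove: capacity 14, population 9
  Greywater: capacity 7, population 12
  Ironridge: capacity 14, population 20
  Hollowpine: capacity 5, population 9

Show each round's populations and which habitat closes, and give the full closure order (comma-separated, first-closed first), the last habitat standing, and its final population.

Round 1: Ashgrove=9 Greywater=12 Hollowpine=9 Ironridge=20 → close Ironridge (overflow 6)
  20÷3 = 6 each, +1 to first 2
Round 2: Ashgrove=16 Greywater=19 Hollowpine=15 → close Greywater (overflow 12)
  19÷2 = 9 each, +1 to first 1
Round 3: Ashgrove=26 Hollowpine=24 → close Hollowpine (overflow 19)
  24÷1 = 24 each, +1 to first 0

Closure order: Ironridge, Greywater, Hollowpine
Last habitat: Ashgrove with 50 animals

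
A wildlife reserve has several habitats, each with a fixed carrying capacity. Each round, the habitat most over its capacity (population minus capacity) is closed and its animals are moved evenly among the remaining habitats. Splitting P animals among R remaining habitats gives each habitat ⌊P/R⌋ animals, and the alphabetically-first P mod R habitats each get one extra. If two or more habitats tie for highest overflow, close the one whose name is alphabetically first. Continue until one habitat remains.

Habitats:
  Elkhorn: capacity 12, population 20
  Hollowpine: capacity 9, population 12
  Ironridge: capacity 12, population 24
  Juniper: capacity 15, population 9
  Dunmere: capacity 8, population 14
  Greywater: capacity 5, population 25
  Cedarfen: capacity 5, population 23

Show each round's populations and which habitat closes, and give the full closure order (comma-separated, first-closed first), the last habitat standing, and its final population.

Round 1: Cedarfen=23 Dunmere=14 Elkhorn=20 Greywater=25 Hollowpine=12 Ironridge=24 Juniper=9 → close Greywater (overflow 20)
  25÷6 = 4 each, +1 to first 1
Round 2: Cedarfen=28 Dunmere=18 Elkhorn=24 Hollowpine=16 Ironridge=28 Juniper=13 → close Cedarfen (overflow 23)
  28÷5 = 5 each, +1 to first 3
Round 3: Dunmere=24 Elkhorn=30 Hollowpine=22 Ironridge=33 Juniper=18 → close Ironridge (overflow 21)
  33÷4 = 8 each, +1 to first 1
Round 4: Dunmere=33 Elkhorn=38 Hollowpine=30 Juniper=26 → close Elkhorn (overflow 26)
  38÷3 = 12 each, +1 to first 2
Round 5: Dunmere=46 Hollowpine=43 Juniper=38 → close Dunmere (overflow 38)
  46÷2 = 23 each, +1 to first 0
Round 6: Hollowpine=66 Juniper=61 → close Hollowpine (overflow 57)
  66÷1 = 66 each, +1 to first 0

Closure order: Greywater, Cedarfen, Ironridge, Elkhorn, Dunmere, Hollowpine
Last habitat: Juniper with 127 animals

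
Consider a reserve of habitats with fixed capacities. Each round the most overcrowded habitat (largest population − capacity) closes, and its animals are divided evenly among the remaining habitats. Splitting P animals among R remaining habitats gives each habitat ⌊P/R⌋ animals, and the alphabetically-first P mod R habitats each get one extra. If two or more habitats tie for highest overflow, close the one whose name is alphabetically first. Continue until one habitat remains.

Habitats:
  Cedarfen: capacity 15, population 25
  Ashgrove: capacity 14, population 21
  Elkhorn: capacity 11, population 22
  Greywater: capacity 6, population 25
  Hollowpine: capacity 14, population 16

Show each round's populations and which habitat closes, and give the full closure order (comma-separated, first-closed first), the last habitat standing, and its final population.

Round 1: Ashgrove=21 Cedarfen=25 Elkhorn=22 Greywater=25 Hollowpine=16 → close Greywater (overflow 19)
  25÷4 = 6 each, +1 to first 1
Round 2: Ashgrove=28 Cedarfen=31 Elkhorn=28 Hollowpine=22 → close Elkhorn (overflow 17)
  28÷3 = 9 each, +1 to first 1
Round 3: Ashgrove=38 Cedarfen=40 Hollowpine=31 → close Cedarfen (overflow 25)
  40÷2 = 20 each, +1 to first 0
Round 4: Ashgrove=58 Hollowpine=51 → close Ashgrove (overflow 44)
  58÷1 = 58 each, +1 to first 0

Closure order: Greywater, Elkhorn, Cedarfen, Ashgrove
Last habitat: Hollowpine with 109 animals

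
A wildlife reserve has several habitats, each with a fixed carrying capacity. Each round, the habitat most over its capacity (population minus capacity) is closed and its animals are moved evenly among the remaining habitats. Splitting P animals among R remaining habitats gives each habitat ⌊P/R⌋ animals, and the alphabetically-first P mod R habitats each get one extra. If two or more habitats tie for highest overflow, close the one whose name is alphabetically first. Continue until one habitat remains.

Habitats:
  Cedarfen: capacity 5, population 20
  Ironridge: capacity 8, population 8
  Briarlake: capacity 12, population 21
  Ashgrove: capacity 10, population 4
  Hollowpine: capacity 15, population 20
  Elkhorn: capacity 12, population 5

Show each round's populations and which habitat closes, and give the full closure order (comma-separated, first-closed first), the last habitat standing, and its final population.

Closure order: Cedarfen, Briarlake, Hollowpine, Ironridge, Ashgrove
Last habitat: Elkhorn with 78 animals

Round 1: Ashgrove=4 Briarlake=21 Cedarfen=20 Elkhorn=5 Hollowpine=20 Ironridge=8 → close Cedarfen (overflow 15)
  20÷5 = 4 each, +1 to first 0
Round 2: Ashgrove=8 Briarlake=25 Elkhorn=9 Hollowpine=24 Ironridge=12 → close Briarlake (overflow 13)
  25÷4 = 6 each, +1 to first 1
Round 3: Ashgrove=15 Elkhorn=15 Hollowpine=30 Ironridge=18 → close Hollowpine (overflow 15)
  30÷3 = 10 each, +1 to first 0
Round 4: Ashgrove=25 Elkhorn=25 Ironridge=28 → close Ironridge (overflow 20)
  28÷2 = 14 each, +1 to first 0
Round 5: Ashgrove=39 Elkhorn=39 → close Ashgrove (overflow 29)
  39÷1 = 39 each, +1 to first 0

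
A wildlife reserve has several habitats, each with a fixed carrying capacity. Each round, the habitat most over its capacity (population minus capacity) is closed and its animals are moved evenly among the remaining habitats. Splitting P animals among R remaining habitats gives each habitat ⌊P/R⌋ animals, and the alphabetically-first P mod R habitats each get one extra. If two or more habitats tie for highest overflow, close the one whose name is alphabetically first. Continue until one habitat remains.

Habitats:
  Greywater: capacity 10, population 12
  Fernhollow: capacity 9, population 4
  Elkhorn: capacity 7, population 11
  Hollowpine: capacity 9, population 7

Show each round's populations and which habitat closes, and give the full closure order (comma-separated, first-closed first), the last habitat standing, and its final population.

Closure order: Elkhorn, Greywater, Hollowpine
Last habitat: Fernhollow with 34 animals

Round 1: Elkhorn=11 Fernhollow=4 Greywater=12 Hollowpine=7 → close Elkhorn (overflow 4)
  11÷3 = 3 each, +1 to first 2
Round 2: Fernhollow=8 Greywater=16 Hollowpine=10 → close Greywater (overflow 6)
  16÷2 = 8 each, +1 to first 0
Round 3: Fernhollow=16 Hollowpine=18 → close Hollowpine (overflow 9)
  18÷1 = 18 each, +1 to first 0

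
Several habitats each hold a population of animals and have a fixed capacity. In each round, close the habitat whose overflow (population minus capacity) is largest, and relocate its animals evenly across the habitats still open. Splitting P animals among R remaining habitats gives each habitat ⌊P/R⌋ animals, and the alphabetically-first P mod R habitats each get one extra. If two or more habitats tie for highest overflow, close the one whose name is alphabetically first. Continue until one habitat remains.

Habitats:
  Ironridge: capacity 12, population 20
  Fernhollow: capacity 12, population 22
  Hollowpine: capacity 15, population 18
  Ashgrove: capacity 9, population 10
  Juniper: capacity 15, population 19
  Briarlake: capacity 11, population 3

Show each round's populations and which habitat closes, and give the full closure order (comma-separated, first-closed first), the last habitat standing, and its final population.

Round 1: Ashgrove=10 Briarlake=3 Fernhollow=22 Hollowpine=18 Ironridge=20 Juniper=19 → close Fernhollow (overflow 10)
  22÷5 = 4 each, +1 to first 2
Round 2: Ashgrove=15 Briarlake=8 Hollowpine=22 Ironridge=24 Juniper=23 → close Ironridge (overflow 12)
  24÷4 = 6 each, +1 to first 0
Round 3: Ashgrove=21 Briarlake=14 Hollowpine=28 Juniper=29 → close Juniper (overflow 14)
  29÷3 = 9 each, +1 to first 2
Round 4: Ashgrove=31 Briarlake=24 Hollowpine=37 → close Ashgrove (overflow 22)
  31÷2 = 15 each, +1 to first 1
Round 5: Briarlake=40 Hollowpine=52 → close Hollowpine (overflow 37)
  52÷1 = 52 each, +1 to first 0

Closure order: Fernhollow, Ironridge, Juniper, Ashgrove, Hollowpine
Last habitat: Briarlake with 92 animals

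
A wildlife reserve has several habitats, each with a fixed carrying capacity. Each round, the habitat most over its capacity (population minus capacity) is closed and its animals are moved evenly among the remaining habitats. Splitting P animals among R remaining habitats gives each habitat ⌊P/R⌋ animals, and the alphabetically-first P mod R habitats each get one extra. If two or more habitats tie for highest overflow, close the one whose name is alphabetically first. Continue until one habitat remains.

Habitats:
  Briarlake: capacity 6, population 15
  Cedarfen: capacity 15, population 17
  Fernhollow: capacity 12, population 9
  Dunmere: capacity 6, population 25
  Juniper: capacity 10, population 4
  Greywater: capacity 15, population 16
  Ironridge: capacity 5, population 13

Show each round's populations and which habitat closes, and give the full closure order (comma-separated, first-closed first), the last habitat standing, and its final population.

Round 1: Briarlake=15 Cedarfen=17 Dunmere=25 Fernhollow=9 Greywater=16 Ironridge=13 Juniper=4 → close Dunmere (overflow 19)
  25÷6 = 4 each, +1 to first 1
Round 2: Briarlake=20 Cedarfen=21 Fernhollow=13 Greywater=20 Ironridge=17 Juniper=8 → close Briarlake (overflow 14)
  20÷5 = 4 each, +1 to first 0
Round 3: Cedarfen=25 Fernhollow=17 Greywater=24 Ironridge=21 Juniper=12 → close Ironridge (overflow 16)
  21÷4 = 5 each, +1 to first 1
Round 4: Cedarfen=31 Fernhollow=22 Greywater=29 Juniper=17 → close Cedarfen (overflow 16)
  31÷3 = 10 each, +1 to first 1
Round 5: Fernhollow=33 Greywater=39 Juniper=27 → close Greywater (overflow 24)
  39÷2 = 19 each, +1 to first 1
Round 6: Fernhollow=53 Juniper=46 → close Fernhollow (overflow 41)
  53÷1 = 53 each, +1 to first 0

Closure order: Dunmere, Briarlake, Ironridge, Cedarfen, Greywater, Fernhollow
Last habitat: Juniper with 99 animals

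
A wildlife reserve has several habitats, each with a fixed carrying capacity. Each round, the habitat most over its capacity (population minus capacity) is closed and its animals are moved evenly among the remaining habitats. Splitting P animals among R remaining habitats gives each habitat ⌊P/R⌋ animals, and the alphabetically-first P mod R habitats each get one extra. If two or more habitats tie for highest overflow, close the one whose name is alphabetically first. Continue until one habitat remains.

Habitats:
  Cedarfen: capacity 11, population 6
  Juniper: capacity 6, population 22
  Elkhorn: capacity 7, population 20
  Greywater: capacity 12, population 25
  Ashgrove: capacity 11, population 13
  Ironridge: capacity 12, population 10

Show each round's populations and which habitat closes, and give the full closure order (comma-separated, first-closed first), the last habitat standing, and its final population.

Closure order: Juniper, Elkhorn, Greywater, Ashgrove, Ironridge
Last habitat: Cedarfen with 96 animals

Round 1: Ashgrove=13 Cedarfen=6 Elkhorn=20 Greywater=25 Ironridge=10 Juniper=22 → close Juniper (overflow 16)
  22÷5 = 4 each, +1 to first 2
Round 2: Ashgrove=18 Cedarfen=11 Elkhorn=24 Greywater=29 Ironridge=14 → close Elkhorn (overflow 17)
  24÷4 = 6 each, +1 to first 0
Round 3: Ashgrove=24 Cedarfen=17 Greywater=35 Ironridge=20 → close Greywater (overflow 23)
  35÷3 = 11 each, +1 to first 2
Round 4: Ashgrove=36 Cedarfen=29 Ironridge=31 → close Ashgrove (overflow 25)
  36÷2 = 18 each, +1 to first 0
Round 5: Cedarfen=47 Ironridge=49 → close Ironridge (overflow 37)
  49÷1 = 49 each, +1 to first 0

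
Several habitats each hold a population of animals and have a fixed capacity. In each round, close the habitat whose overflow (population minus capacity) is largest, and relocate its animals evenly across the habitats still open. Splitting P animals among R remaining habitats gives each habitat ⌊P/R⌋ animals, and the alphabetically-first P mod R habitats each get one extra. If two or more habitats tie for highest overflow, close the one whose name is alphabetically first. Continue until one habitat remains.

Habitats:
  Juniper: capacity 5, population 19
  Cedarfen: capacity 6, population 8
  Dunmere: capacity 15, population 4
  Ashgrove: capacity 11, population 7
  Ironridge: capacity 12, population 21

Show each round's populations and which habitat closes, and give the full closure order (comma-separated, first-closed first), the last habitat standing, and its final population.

Closure order: Juniper, Ironridge, Cedarfen, Ashgrove
Last habitat: Dunmere with 59 animals

Round 1: Ashgrove=7 Cedarfen=8 Dunmere=4 Ironridge=21 Juniper=19 → close Juniper (overflow 14)
  19÷4 = 4 each, +1 to first 3
Round 2: Ashgrove=12 Cedarfen=13 Dunmere=9 Ironridge=25 → close Ironridge (overflow 13)
  25÷3 = 8 each, +1 to first 1
Round 3: Ashgrove=21 Cedarfen=21 Dunmere=17 → close Cedarfen (overflow 15)
  21÷2 = 10 each, +1 to first 1
Round 4: Ashgrove=32 Dunmere=27 → close Ashgrove (overflow 21)
  32÷1 = 32 each, +1 to first 0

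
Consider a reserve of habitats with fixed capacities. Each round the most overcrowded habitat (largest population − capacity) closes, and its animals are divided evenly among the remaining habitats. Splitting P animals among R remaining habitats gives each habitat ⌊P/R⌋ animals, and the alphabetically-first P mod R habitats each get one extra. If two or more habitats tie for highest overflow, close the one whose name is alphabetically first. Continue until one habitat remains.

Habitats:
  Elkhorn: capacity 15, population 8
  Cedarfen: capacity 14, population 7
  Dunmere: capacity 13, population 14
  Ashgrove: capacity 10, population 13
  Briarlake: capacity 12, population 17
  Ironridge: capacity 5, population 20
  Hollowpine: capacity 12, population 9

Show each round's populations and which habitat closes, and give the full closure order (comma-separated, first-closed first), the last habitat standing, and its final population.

Round 1: Ashgrove=13 Briarlake=17 Cedarfen=7 Dunmere=14 Elkhorn=8 Hollowpine=9 Ironridge=20 → close Ironridge (overflow 15)
  20÷6 = 3 each, +1 to first 2
Round 2: Ashgrove=17 Briarlake=21 Cedarfen=10 Dunmere=17 Elkhorn=11 Hollowpine=12 → close Briarlake (overflow 9)
  21÷5 = 4 each, +1 to first 1
Round 3: Ashgrove=22 Cedarfen=14 Dunmere=21 Elkhorn=15 Hollowpine=16 → close Ashgrove (overflow 12)
  22÷4 = 5 each, +1 to first 2
Round 4: Cedarfen=20 Dunmere=27 Elkhorn=20 Hollowpine=21 → close Dunmere (overflow 14)
  27÷3 = 9 each, +1 to first 0
Round 5: Cedarfen=29 Elkhorn=29 Hollowpine=30 → close Hollowpine (overflow 18)
  30÷2 = 15 each, +1 to first 0
Round 6: Cedarfen=44 Elkhorn=44 → close Cedarfen (overflow 30)
  44÷1 = 44 each, +1 to first 0

Closure order: Ironridge, Briarlake, Ashgrove, Dunmere, Hollowpine, Cedarfen
Last habitat: Elkhorn with 88 animals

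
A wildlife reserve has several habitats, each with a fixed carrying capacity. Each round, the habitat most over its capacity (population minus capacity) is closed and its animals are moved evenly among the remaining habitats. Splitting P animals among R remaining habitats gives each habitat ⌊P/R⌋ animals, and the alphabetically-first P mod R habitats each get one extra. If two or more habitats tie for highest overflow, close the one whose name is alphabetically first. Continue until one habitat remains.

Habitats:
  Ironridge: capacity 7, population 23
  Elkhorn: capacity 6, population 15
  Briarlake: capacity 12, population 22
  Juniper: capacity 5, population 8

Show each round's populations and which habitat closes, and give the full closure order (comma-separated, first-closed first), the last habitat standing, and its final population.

Closure order: Ironridge, Briarlake, Elkhorn
Last habitat: Juniper with 68 animals

Round 1: Briarlake=22 Elkhorn=15 Ironridge=23 Juniper=8 → close Ironridge (overflow 16)
  23÷3 = 7 each, +1 to first 2
Round 2: Briarlake=30 Elkhorn=23 Juniper=15 → close Briarlake (overflow 18)
  30÷2 = 15 each, +1 to first 0
Round 3: Elkhorn=38 Juniper=30 → close Elkhorn (overflow 32)
  38÷1 = 38 each, +1 to first 0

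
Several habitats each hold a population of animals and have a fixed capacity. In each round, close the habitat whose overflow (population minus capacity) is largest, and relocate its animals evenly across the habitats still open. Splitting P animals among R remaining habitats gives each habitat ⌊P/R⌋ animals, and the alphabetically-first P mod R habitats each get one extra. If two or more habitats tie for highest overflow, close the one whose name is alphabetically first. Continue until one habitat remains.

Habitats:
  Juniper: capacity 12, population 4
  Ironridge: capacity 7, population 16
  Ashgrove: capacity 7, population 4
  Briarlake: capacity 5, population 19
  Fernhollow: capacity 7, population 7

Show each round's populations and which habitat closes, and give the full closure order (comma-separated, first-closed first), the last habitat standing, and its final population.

Round 1: Ashgrove=4 Briarlake=19 Fernhollow=7 Ironridge=16 Juniper=4 → close Briarlake (overflow 14)
  19÷4 = 4 each, +1 to first 3
Round 2: Ashgrove=9 Fernhollow=12 Ironridge=21 Juniper=8 → close Ironridge (overflow 14)
  21÷3 = 7 each, +1 to first 0
Round 3: Ashgrove=16 Fernhollow=19 Juniper=15 → close Fernhollow (overflow 12)
  19÷2 = 9 each, +1 to first 1
Round 4: Ashgrove=26 Juniper=24 → close Ashgrove (overflow 19)
  26÷1 = 26 each, +1 to first 0

Closure order: Briarlake, Ironridge, Fernhollow, Ashgrove
Last habitat: Juniper with 50 animals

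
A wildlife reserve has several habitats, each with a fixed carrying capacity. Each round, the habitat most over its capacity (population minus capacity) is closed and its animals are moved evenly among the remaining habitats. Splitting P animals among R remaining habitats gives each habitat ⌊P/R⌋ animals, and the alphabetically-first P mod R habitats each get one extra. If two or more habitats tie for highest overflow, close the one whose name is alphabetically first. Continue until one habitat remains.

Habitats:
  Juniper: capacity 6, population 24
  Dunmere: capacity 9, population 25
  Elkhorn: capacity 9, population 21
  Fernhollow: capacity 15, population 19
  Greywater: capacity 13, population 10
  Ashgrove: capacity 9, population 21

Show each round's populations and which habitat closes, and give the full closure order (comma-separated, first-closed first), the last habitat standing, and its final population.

Round 1: Ashgrove=21 Dunmere=25 Elkhorn=21 Fernhollow=19 Greywater=10 Juniper=24 → close Juniper (overflow 18)
  24÷5 = 4 each, +1 to first 4
Round 2: Ashgrove=26 Dunmere=30 Elkhorn=26 Fernhollow=24 Greywater=14 → close Dunmere (overflow 21)
  30÷4 = 7 each, +1 to first 2
Round 3: Ashgrove=34 Elkhorn=34 Fernhollow=31 Greywater=21 → close Ashgrove (overflow 25)
  34÷3 = 11 each, +1 to first 1
Round 4: Elkhorn=46 Fernhollow=42 Greywater=32 → close Elkhorn (overflow 37)
  46÷2 = 23 each, +1 to first 0
Round 5: Fernhollow=65 Greywater=55 → close Fernhollow (overflow 50)
  65÷1 = 65 each, +1 to first 0

Closure order: Juniper, Dunmere, Ashgrove, Elkhorn, Fernhollow
Last habitat: Greywater with 120 animals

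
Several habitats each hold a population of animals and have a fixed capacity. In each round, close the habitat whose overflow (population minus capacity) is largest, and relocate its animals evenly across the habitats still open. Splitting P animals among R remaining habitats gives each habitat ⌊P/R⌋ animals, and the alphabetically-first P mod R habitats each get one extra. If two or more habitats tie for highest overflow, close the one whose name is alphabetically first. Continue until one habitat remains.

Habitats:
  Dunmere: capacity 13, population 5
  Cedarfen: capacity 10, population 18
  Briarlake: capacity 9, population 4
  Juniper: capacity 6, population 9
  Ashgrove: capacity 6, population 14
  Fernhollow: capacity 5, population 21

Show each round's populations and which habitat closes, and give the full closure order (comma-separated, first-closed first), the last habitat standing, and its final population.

Closure order: Fernhollow, Ashgrove, Cedarfen, Juniper, Briarlake
Last habitat: Dunmere with 71 animals

Round 1: Ashgrove=14 Briarlake=4 Cedarfen=18 Dunmere=5 Fernhollow=21 Juniper=9 → close Fernhollow (overflow 16)
  21÷5 = 4 each, +1 to first 1
Round 2: Ashgrove=19 Briarlake=8 Cedarfen=22 Dunmere=9 Juniper=13 → close Ashgrove (overflow 13)
  19÷4 = 4 each, +1 to first 3
Round 3: Briarlake=13 Cedarfen=27 Dunmere=14 Juniper=17 → close Cedarfen (overflow 17)
  27÷3 = 9 each, +1 to first 0
Round 4: Briarlake=22 Dunmere=23 Juniper=26 → close Juniper (overflow 20)
  26÷2 = 13 each, +1 to first 0
Round 5: Briarlake=35 Dunmere=36 → close Briarlake (overflow 26)
  35÷1 = 35 each, +1 to first 0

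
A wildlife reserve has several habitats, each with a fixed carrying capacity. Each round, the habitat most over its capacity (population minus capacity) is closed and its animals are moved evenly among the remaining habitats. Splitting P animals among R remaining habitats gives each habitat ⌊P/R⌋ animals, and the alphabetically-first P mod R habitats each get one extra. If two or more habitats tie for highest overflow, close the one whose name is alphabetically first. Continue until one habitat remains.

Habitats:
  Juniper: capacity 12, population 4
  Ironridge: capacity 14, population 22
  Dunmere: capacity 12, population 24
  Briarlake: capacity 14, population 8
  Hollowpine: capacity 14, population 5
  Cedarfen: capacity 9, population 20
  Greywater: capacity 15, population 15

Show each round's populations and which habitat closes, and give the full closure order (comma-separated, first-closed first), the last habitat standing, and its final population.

Round 1: Briarlake=8 Cedarfen=20 Dunmere=24 Greywater=15 Hollowpine=5 Ironridge=22 Juniper=4 → close Dunmere (overflow 12)
  24÷6 = 4 each, +1 to first 0
Round 2: Briarlake=12 Cedarfen=24 Greywater=19 Hollowpine=9 Ironridge=26 Juniper=8 → close Cedarfen (overflow 15)
  24÷5 = 4 each, +1 to first 4
Round 3: Briarlake=17 Greywater=24 Hollowpine=14 Ironridge=31 Juniper=12 → close Ironridge (overflow 17)
  31÷4 = 7 each, +1 to first 3
Round 4: Briarlake=25 Greywater=32 Hollowpine=22 Juniper=19 → close Greywater (overflow 17)
  32÷3 = 10 each, +1 to first 2
Round 5: Briarlake=36 Hollowpine=33 Juniper=29 → close Briarlake (overflow 22)
  36÷2 = 18 each, +1 to first 0
Round 6: Hollowpine=51 Juniper=47 → close Hollowpine (overflow 37)
  51÷1 = 51 each, +1 to first 0

Closure order: Dunmere, Cedarfen, Ironridge, Greywater, Briarlake, Hollowpine
Last habitat: Juniper with 98 animals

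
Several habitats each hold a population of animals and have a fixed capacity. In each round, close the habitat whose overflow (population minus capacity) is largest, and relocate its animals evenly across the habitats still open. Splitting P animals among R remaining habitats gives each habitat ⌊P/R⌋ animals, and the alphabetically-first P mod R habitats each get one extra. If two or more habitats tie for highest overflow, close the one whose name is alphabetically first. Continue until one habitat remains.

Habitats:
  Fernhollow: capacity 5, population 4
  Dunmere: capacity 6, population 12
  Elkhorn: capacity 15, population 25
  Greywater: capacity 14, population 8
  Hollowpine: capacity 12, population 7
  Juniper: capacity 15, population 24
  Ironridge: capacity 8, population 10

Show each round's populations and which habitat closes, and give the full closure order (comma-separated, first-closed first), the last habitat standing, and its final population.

Round 1: Dunmere=12 Elkhorn=25 Fernhollow=4 Greywater=8 Hollowpine=7 Ironridge=10 Juniper=24 → close Elkhorn (overflow 10)
  25÷6 = 4 each, +1 to first 1
Round 2: Dunmere=17 Fernhollow=8 Greywater=12 Hollowpine=11 Ironridge=14 Juniper=28 → close Juniper (overflow 13)
  28÷5 = 5 each, +1 to first 3
Round 3: Dunmere=23 Fernhollow=14 Greywater=18 Hollowpine=16 Ironridge=19 → close Dunmere (overflow 17)
  23÷4 = 5 each, +1 to first 3
Round 4: Fernhollow=20 Greywater=24 Hollowpine=22 Ironridge=24 → close Ironridge (overflow 16)
  24÷3 = 8 each, +1 to first 0
Round 5: Fernhollow=28 Greywater=32 Hollowpine=30 → close Fernhollow (overflow 23)
  28÷2 = 14 each, +1 to first 0
Round 6: Greywater=46 Hollowpine=44 → close Greywater (overflow 32)
  46÷1 = 46 each, +1 to first 0

Closure order: Elkhorn, Juniper, Dunmere, Ironridge, Fernhollow, Greywater
Last habitat: Hollowpine with 90 animals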